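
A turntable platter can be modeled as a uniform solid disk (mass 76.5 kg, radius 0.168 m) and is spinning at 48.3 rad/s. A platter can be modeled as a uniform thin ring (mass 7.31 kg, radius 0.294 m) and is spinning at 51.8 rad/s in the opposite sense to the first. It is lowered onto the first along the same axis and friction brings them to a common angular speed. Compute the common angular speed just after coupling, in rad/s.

The coupling torques are internal; angular momentum about the shared axis is conserved.
Moments of inertia: I_A = ½(76.5)(0.168)² = 1.080 kg·m²; I_B = (7.31)(0.294)² = 0.6318 kg·m².
Taking A's sense as positive: L = (1.080)(48.3) − (0.6318)(51.8) = 19.41 kg·m²·rad/s.
Combined I = 1.080 + 0.6318 = 1.711 kg·m².
ω_f = L / I = 19.41 / 1.711 = 11.34 rad/s.

|ω_f| ≈ 11.3 rad/s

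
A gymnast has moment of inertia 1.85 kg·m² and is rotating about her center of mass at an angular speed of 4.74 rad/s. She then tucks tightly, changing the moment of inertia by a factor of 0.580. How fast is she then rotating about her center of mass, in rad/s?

No external torque acts about the spin axis, so angular momentum is conserved.
I₂ = 0.580 × 1.85 = 1.073 kg·m².
ω₂ = I₁ω₁ / I₂ = (1.850)(4.74 rad/s) / (1.073) = 8.172 rad/s.

ω₂ ≈ 8.17 rad/s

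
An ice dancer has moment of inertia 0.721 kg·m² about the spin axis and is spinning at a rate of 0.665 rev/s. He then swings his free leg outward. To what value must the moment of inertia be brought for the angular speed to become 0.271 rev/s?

With no external torque about the axis, L is conserved: I₁ω₁ = I₂ω₂.
I₂ = I₁ω₁ / ω₂ = (0.721)(0.665) / (0.271) = 1.769 kg·m².

I₂ ≈ 1.77 kg·m²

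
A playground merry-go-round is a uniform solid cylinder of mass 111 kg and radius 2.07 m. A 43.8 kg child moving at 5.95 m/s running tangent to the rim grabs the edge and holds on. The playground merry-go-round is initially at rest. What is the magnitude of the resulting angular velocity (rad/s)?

The axle reaction passes through the axle and exerts no torque about it; angular momentum about the axle is conserved through the impact.
I_p = ½(111)(2.07)² = 237.8 kg·m². Taking the sense of the child's angular momentum as positive, L_{child} = m v R = (43.8)(5.95)(2.07) = 539.5 kg·m²/s.
L_i = 0 + 539.5 = 539.5 kg·m²/s.
After sticking, I_f = I_p + m R² = 237.8 + (43.8)(2.07)² = 425.5 kg·m².
ω_f = L_i / I_f = 539.5 / 425.5 = 1.268 rad/s.

|ω_f| ≈ 1.27 rad/s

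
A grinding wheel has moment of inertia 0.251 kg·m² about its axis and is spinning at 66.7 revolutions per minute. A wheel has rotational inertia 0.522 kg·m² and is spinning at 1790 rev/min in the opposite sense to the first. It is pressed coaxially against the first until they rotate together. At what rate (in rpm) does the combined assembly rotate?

No external torque acts about the common axis, so total angular momentum is conserved.
Taking A's sense as positive: L = (0.2510)(66.7) − (0.5220)(1790) = -917.6 kg·m²·rpm.
Combined I = 0.2510 + 0.5220 = 0.7730 kg·m².
ω_f = L / I = -917.6 / 0.7730 = -1187 rpm.

|ω_f| ≈ 1190 rpm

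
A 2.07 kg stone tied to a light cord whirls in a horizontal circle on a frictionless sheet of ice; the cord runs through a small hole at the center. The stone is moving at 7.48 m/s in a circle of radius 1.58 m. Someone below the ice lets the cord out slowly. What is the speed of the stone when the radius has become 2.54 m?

Central (radial) force ⇒ zero torque about the center ⇒ m v r is constant.
v₂ = v₁ r₁ / r₂ = (7.48)(1.58) / (2.54) = 4.653 m/s.

v₂ ≈ 4.65 m/s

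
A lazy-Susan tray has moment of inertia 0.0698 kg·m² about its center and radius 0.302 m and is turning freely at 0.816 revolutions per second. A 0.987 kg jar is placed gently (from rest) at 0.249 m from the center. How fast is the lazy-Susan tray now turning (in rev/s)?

ω_f ≈ 0.435 rev/s

No external torque acts about the center; L_before = L_after.
Added inertia Σmr² = (0.987)(0.249)² = 0.06119 kg·m²; I_f = 0.06980 + 0.06119 = 0.1310 kg·m².
ω_f = I_p ω_i / I_f = (0.06980)(0.816) / 0.1310 = 0.4348 rev/s.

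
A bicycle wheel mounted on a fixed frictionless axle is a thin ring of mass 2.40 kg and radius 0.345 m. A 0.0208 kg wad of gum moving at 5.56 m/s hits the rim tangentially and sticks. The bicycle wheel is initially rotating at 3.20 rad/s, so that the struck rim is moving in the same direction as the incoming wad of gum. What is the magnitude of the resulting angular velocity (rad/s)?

|ω_f| ≈ 3.31 rad/s

About the axle the impulsive forces during the collision are internal, so angular momentum about that axis is conserved.
I_p = (2.40)(0.345)² = 0.2857 kg·m². Taking the sense of the wad of gum's angular momentum as positive, L_{wad} = m v R = (0.0208)(5.56)(0.345) = 0.03990 kg·m²/s.
L_i = +I_p ω_p + m v R = +(0.2857)(3.20) + 0.03990 = 0.9540 kg·m²/s.
After sticking, I_f = I_p + m R² = 0.2857 + (0.0208)(0.345)² = 0.2881 kg·m².
ω_f = L_i / I_f = 0.9540 / 0.2881 = 3.311 rad/s.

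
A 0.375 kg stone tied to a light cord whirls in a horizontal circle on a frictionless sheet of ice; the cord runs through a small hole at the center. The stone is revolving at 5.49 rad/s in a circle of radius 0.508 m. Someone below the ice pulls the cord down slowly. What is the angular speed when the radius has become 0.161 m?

ω₂ ≈ 54.7 rad/s

The constraining force is radial, so m r² ω about the center is conserved.
ω₂ = ω₁ (r₁/r₂)² = (5.49)(0.508/0.161)² = 54.66 rad/s.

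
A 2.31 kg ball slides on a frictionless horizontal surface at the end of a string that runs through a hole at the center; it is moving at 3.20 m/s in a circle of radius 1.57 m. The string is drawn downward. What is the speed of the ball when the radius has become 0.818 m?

The only horizontal force on the mass is along the cord (radial), so it exerts no torque about the hole and angular momentum m v r is conserved.
v₂ = v₁ r₁ / r₂ = (3.20)(1.57) / (0.818) = 6.142 m/s.

v₂ ≈ 6.14 m/s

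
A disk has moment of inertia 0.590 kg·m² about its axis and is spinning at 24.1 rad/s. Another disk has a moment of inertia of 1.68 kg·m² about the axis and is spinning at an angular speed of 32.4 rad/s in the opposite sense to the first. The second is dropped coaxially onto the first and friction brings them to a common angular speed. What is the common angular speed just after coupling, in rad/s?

|ω_f| ≈ 17.7 rad/s

The coupling torques are internal; angular momentum about the shared axis is conserved.
Taking A's sense as positive: L = (0.5900)(24.1) − (1.680)(32.4) = -40.21 kg·m²·rad/s.
Combined I = 0.5900 + 1.680 = 2.270 kg·m².
ω_f = L / I = -40.21 / 2.270 = -17.71 rad/s.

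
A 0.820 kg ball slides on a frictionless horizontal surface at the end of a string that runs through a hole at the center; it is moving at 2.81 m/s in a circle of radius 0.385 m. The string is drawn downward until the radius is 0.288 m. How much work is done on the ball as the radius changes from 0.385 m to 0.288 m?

W ≈ 2.55 J

The only horizontal force on the mass is along the cord (radial), so it exerts no torque about the hole and angular momentum m v r is conserved.
v₂ = v₁ r₁ / r₂ = (2.81)(0.385) / (0.288) = 3.756 m/s.
W = ΔKE = ½m(v₂² − v₁²) = 2.548 J.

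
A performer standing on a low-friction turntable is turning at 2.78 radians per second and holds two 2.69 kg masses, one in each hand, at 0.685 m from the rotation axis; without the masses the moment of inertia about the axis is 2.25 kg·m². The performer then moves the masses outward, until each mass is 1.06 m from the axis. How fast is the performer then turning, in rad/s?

ω₂ ≈ 1.60 rad/s

Angular momentum about the spin axis is conserved since the torque about it is zero.
I₁ = 2.25 + 2(2.69)(0.685)² = 4.774 kg·m²; I₂ = 2.25 + 2(2.69)(1.06)² = 8.295 kg·m².
ω₂ = I₁ω₁ / I₂ = (4.774)(2.78 rad/s) / (8.295) = 1.600 rad/s.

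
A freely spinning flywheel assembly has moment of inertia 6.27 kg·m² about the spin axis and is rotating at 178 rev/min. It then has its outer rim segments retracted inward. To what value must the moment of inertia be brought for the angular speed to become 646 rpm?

No external torque acts about the spin axis, so angular momentum is conserved.
I₂ = I₁ω₁ / ω₂ = (6.27)(178) / (646) = 1.728 kg·m².

I₂ ≈ 1.73 kg·m²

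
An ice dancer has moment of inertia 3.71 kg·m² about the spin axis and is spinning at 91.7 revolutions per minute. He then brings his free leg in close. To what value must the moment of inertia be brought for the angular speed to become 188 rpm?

I₂ ≈ 1.81 kg·m²

With no external torque about the axis, L is conserved: I₁ω₁ = I₂ω₂.
I₂ = I₁ω₁ / ω₂ = (3.71)(91.7) / (188) = 1.810 kg·m².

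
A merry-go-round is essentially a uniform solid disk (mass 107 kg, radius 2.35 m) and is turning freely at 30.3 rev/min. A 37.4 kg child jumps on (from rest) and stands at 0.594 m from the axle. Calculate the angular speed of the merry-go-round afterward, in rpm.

The added mass arrives with no angular momentum about the axle, and any external torque about the axle is negligible, so the system's angular momentum is conserved.
I_p = ½(107)(2.35)² = 295.5 kg·m².
Added inertia Σmr² = (37.4)(0.594)² = 13.20 kg·m²; I_f = 295.5 + 13.20 = 308.6 kg·m².
ω_f = I_p ω_i / I_f = (295.5)(30.3) / 308.6 = 29.00 rpm.

ω_f ≈ 29.0 rpm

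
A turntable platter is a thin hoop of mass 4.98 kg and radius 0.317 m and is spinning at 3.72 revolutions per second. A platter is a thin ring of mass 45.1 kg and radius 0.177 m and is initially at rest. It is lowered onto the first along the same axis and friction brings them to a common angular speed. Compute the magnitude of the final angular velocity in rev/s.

|ω_f| ≈ 0.973 rev/s

The coupling torques are internal; angular momentum about the shared axis is conserved.
Moments of inertia: I_A = (4.98)(0.317)² = 0.5004 kg·m²; I_B = (45.1)(0.177)² = 1.413 kg·m².
Taking A's sense as positive: L = (0.5004)(3.72) = 1.862 kg·m²·rev/s.
Combined I = 0.5004 + 1.413 = 1.913 kg·m².
ω_f = L / I = 1.862 / 1.913 = 0.9730 rev/s.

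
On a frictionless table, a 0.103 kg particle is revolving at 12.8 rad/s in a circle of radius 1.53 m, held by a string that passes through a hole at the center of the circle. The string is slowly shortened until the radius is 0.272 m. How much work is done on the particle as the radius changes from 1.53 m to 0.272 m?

W ≈ 605 J

The constraining force is radial, so m r² ω about the center is conserved.
ω₂ = ω₁ (r₁/r₂)² = (12.8)(1.53/0.272)² = 405.0 rad/s.
W = ΔKE = ½m(v₂² − v₁²) = 605.2 J.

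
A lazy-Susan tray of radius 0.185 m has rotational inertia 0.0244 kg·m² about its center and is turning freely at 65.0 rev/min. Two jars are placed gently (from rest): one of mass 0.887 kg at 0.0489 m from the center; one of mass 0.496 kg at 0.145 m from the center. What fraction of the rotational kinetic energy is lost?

The added mass arrives with no angular momentum about the center, and any external torque about the center is negligible, so the system's angular momentum is conserved.
Added inertia Σmr² = (0.887)(0.0489)² + (0.496)(0.145)² = 0.01255 kg·m²; I_f = 0.02440 + 0.01255 = 0.03695 kg·m².
ω_f = I_p ω_i / I_f = (0.02440)(65.0) / 0.03695 = 42.92 rpm.
KE_i = ½(0.02440)(6.807 rad/s)² = 0.5653 J; KE_f = ½(0.03695)(4.495)² = 0.3733 J.
Fraction lost = 0.3396.

fraction ≈ 0.340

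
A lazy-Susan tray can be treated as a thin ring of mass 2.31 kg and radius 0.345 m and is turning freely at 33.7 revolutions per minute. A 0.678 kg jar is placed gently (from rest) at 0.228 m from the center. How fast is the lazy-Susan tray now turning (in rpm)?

ω_f ≈ 29.9 rpm

The added mass arrives with no angular momentum about the center, and any external torque about the center is negligible, so the system's angular momentum is conserved.
I_p = (2.31)(0.345)² = 0.2749 kg·m².
Added inertia Σmr² = (0.678)(0.228)² = 0.03525 kg·m²; I_f = 0.2749 + 0.03525 = 0.3102 kg·m².
ω_f = I_p ω_i / I_f = (0.2749)(33.7) / 0.3102 = 29.87 rpm.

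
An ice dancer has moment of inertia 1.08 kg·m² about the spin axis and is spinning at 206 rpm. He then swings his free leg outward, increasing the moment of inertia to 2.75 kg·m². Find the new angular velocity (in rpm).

Angular momentum about the spin axis is conserved since the torque about it is zero.
ω₂ = I₁ω₁ / I₂ = (1.080)(206 rpm) / (2.750) = 80.90 rpm.

ω₂ ≈ 80.9 rpm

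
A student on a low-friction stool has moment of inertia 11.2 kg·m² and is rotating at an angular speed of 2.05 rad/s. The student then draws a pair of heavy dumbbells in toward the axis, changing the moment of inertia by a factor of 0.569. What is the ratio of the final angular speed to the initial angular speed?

ω₂/ω₁ ≈ 1.76

No external torque acts about the spin axis, so angular momentum is conserved.
I₂ = 0.569 × 11.2 = 6.373 kg·m².
ω₂/ω₁ = I₁/I₂ = 11.20 / 6.373 = 1.757.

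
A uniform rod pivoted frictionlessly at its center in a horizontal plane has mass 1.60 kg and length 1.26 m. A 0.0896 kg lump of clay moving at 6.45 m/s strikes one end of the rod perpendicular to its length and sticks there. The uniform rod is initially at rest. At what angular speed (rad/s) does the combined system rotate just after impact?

|ω_f| ≈ 1.47 rad/s

About the pivot the impulsive forces during the collision are internal, so angular momentum about that axis is conserved.
I_p = (1/12)(1.60)(1.26)² = 0.2117 kg·m². Taking the sense of the lump of clay's angular momentum as positive, L_{lump} = m v R = (0.0896)(6.45)(1.26/2) = 0.3641 kg·m²/s.
L_i = 0 + 0.3641 = 0.3641 kg·m²/s.
After sticking, I_f = I_p + m R² = 0.2117 + (0.0896)(1.26/2)² = 0.2472 kg·m².
ω_f = L_i / I_f = 0.3641 / 0.2472 = 1.473 rad/s.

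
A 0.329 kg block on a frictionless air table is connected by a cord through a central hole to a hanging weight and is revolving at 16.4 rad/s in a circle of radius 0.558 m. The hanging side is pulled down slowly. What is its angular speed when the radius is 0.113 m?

ω₂ ≈ 400 rad/s

The constraining force is radial, so m r² ω about the center is conserved.
ω₂ = ω₁ (r₁/r₂)² = (16.4)(0.558/0.113)² = 399.9 rad/s.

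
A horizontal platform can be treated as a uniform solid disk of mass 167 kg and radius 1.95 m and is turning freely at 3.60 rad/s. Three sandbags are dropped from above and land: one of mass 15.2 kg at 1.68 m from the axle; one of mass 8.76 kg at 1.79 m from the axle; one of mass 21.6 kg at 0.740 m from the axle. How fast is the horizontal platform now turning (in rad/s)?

The added mass arrives with no angular momentum about the axle, and any external torque about the axle is negligible, so the system's angular momentum is conserved.
I_p = ½(167)(1.95)² = 317.5 kg·m².
Added inertia Σmr² = (15.2)(1.68)² + (8.76)(1.79)² + (21.6)(0.740)² = 82.80 kg·m²; I_f = 317.5 + 82.80 = 400.3 kg·m².
ω_f = I_p ω_i / I_f = (317.5)(3.60) / 400.3 = 2.855 rad/s.

ω_f ≈ 2.86 rad/s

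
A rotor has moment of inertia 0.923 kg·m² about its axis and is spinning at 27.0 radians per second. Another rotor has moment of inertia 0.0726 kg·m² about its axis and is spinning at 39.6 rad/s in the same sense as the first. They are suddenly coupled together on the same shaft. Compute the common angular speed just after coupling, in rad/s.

The coupling torques are internal; angular momentum about the shared axis is conserved.
Taking A's sense as positive: L = (0.9230)(27.0) + (0.07260)(39.6) = 27.80 kg·m²·rad/s.
Combined I = 0.9230 + 0.07260 = 0.9956 kg·m².
ω_f = L / I = 27.80 / 0.9956 = 27.92 rad/s.

|ω_f| ≈ 27.9 rad/s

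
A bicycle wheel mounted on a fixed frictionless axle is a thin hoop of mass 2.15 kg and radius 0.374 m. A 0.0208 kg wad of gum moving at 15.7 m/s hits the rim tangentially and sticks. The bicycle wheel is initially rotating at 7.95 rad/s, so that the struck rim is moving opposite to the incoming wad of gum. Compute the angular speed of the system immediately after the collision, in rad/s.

The axle reaction passes through the axle and exerts no torque about it; angular momentum about the axle is conserved through the impact.
I_p = (2.15)(0.374)² = 0.3007 kg·m². Taking the sense of the wad of gum's angular momentum as positive, L_{wad} = m v R = (0.0208)(15.7)(0.374) = 0.1221 kg·m²/s.
L_i = −I_p ω_p + m v R = −(0.3007)(7.95) + 0.1221 = -2.269 kg·m²/s.
After sticking, I_f = I_p + m R² = 0.3007 + (0.0208)(0.374)² = 0.3036 kg·m².
ω_f = L_i / I_f = -2.269 / 0.3036 = -7.472 rad/s.

|ω_f| ≈ 7.47 rad/s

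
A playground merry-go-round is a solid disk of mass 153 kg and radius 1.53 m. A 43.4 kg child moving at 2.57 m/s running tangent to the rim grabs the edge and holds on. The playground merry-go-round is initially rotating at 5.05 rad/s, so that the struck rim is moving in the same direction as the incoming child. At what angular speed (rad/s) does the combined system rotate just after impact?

|ω_f| ≈ 3.83 rad/s

The axle reaction passes through the axle and exerts no torque about it; angular momentum about the axle is conserved through the impact.
I_p = ½(153)(1.53)² = 179.1 kg·m². Taking the sense of the child's angular momentum as positive, L_{child} = m v R = (43.4)(2.57)(1.53) = 170.7 kg·m²/s.
L_i = +I_p ω_p + m v R = +(179.1)(5.05) + 170.7 = 1075 kg·m²/s.
After sticking, I_f = I_p + m R² = 179.1 + (43.4)(1.53)² = 280.7 kg·m².
ω_f = L_i / I_f = 1075 / 280.7 = 3.830 rad/s.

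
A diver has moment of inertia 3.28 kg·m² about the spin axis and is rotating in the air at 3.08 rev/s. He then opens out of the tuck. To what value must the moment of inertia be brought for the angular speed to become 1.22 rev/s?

With no external torque about the axis, L is conserved: I₁ω₁ = I₂ω₂.
I₂ = I₁ω₁ / ω₂ = (3.28)(3.08) / (1.22) = 8.281 kg·m².

I₂ ≈ 8.28 kg·m²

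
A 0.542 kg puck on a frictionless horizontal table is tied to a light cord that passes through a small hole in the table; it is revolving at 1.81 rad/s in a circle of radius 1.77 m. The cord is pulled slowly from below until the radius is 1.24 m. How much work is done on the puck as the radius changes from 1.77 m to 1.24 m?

W ≈ 2.89 J

No torque about the axis ⇒ m r₁² ω₁ = m r₂² ω₂.
ω₂ = ω₁ (r₁/r₂)² = (1.81)(1.77/1.24)² = 3.688 rad/s.
W = ΔKE = ½m(v₂² − v₁²) = 2.886 J.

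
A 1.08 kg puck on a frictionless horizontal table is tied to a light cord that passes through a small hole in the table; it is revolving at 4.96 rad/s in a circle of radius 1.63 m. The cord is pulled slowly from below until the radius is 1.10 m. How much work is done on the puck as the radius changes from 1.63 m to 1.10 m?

The constraining force is radial, so m r² ω about the center is conserved.
ω₂ = ω₁ (r₁/r₂)² = (4.96)(1.63/1.10)² = 10.89 rad/s.
W = ΔKE = ½m(v₂² − v₁²) = 42.21 J.

W ≈ 42.2 J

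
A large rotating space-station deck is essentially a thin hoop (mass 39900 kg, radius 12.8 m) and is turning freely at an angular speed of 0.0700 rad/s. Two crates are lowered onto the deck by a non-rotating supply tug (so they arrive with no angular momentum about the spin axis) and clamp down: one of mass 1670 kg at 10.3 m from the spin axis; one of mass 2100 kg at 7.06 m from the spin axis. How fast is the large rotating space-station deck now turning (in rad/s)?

ω_f ≈ 0.0671 rad/s

The added mass arrives with no angular momentum about the spin axis, and any external torque about the spin axis is negligible, so the system's angular momentum is conserved.
I_p = (39900)(12.8)² = 6.537e+06 kg·m².
Added inertia Σmr² = (1670)(10.3)² + (2100)(7.06)² = 2.818e+05 kg·m²; I_f = 6.537e+06 + 2.818e+05 = 6.819e+06 kg·m².
ω_f = I_p ω_i / I_f = (6.537e+06)(0.0700) / 6.819e+06 = 0.06711 rad/s.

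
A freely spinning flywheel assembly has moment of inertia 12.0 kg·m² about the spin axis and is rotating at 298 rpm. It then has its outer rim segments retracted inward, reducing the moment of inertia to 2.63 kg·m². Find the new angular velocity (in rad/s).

ω₂ ≈ 142 rad/s

Angular momentum about the spin axis is conserved since the torque about it is zero.
ω₂ = I₁ω₁ / I₂ = (12.00)(298 rpm) / (2.630) = 1360 rpm = 142.4 rad/s.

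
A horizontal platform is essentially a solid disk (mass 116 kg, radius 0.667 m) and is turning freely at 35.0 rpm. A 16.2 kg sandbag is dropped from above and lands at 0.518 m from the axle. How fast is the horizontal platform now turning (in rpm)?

ω_f ≈ 30.0 rpm

No external torque acts about the axle; L_before = L_after.
I_p = ½(116)(0.667)² = 25.80 kg·m².
Added inertia Σmr² = (16.2)(0.518)² = 4.347 kg·m²; I_f = 25.80 + 4.347 = 30.15 kg·m².
ω_f = I_p ω_i / I_f = (25.80)(35.0) / 30.15 = 29.95 rpm.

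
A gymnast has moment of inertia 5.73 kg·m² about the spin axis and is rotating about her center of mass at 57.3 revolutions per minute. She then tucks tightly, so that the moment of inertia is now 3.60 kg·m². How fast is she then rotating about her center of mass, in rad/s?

ω₂ ≈ 9.55 rad/s

With no external torque about the axis, L is conserved: I₁ω₁ = I₂ω₂.
ω₂ = I₁ω₁ / I₂ = (5.730)(57.3 rpm) / (3.600) = 91.20 rpm = 9.551 rad/s.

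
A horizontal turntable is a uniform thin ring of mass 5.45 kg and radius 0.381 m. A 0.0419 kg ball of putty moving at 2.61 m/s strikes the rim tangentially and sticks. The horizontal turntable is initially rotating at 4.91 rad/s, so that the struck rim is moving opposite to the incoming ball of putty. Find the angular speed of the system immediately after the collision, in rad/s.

|ω_f| ≈ 4.82 rad/s

About the axle the impulsive forces during the collision are internal, so angular momentum about that axis is conserved.
I_p = (5.45)(0.381)² = 0.7911 kg·m². Taking the sense of the ball of putty's angular momentum as positive, L_{ball} = m v R = (0.0419)(2.61)(0.381) = 0.04167 kg·m²/s.
L_i = −I_p ω_p + m v R = −(0.7911)(4.91) + 0.04167 = -3.843 kg·m²/s.
After sticking, I_f = I_p + m R² = 0.7911 + (0.0419)(0.381)² = 0.7972 kg·m².
ω_f = L_i / I_f = -3.843 / 0.7972 = -4.820 rad/s.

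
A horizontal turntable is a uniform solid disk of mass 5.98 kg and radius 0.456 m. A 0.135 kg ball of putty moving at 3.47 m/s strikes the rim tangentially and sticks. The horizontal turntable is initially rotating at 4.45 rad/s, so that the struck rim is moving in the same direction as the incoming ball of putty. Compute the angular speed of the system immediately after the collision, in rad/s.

The axle reaction passes through the axle and exerts no torque about it; angular momentum about the axle is conserved through the impact.
I_p = ½(5.98)(0.456)² = 0.6217 kg·m². Taking the sense of the ball of putty's angular momentum as positive, L_{ball} = m v R = (0.135)(3.47)(0.456) = 0.2136 kg·m²/s.
L_i = +I_p ω_p + m v R = +(0.6217)(4.45) + 0.2136 = 2.980 kg·m²/s.
After sticking, I_f = I_p + m R² = 0.6217 + (0.135)(0.456)² = 0.6498 kg·m².
ω_f = L_i / I_f = 2.980 / 0.6498 = 4.586 rad/s.

|ω_f| ≈ 4.59 rad/s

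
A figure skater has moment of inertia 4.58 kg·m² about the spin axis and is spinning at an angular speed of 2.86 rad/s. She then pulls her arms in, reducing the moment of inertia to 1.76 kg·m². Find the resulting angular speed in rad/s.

ω₂ ≈ 7.44 rad/s

With no external torque about the axis, L is conserved: I₁ω₁ = I₂ω₂.
ω₂ = I₁ω₁ / I₂ = (4.580)(2.86 rad/s) / (1.760) = 7.442 rad/s.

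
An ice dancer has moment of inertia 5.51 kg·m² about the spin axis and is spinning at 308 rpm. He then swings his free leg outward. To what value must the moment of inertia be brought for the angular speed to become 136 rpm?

No external torque acts about the spin axis, so angular momentum is conserved.
I₂ = I₁ω₁ / ω₂ = (5.51)(308) / (136) = 12.48 kg·m².

I₂ ≈ 12.5 kg·m²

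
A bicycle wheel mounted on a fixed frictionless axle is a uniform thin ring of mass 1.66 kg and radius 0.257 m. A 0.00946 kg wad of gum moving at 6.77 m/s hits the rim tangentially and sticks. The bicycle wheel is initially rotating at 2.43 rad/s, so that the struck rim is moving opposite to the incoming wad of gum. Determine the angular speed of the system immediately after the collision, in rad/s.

|ω_f| ≈ 2.27 rad/s

The axle reaction passes through the axle and exerts no torque about it; angular momentum about the axle is conserved through the impact.
I_p = (1.66)(0.257)² = 0.1096 kg·m². Taking the sense of the wad of gum's angular momentum as positive, L_{wad} = m v R = (0.00946)(6.77)(0.257) = 0.01646 kg·m²/s.
L_i = −I_p ω_p + m v R = −(0.1096)(2.43) + 0.01646 = -0.2500 kg·m²/s.
After sticking, I_f = I_p + m R² = 0.1096 + (0.00946)(0.257)² = 0.1103 kg·m².
ω_f = L_i / I_f = -0.2500 / 0.1103 = -2.267 rad/s.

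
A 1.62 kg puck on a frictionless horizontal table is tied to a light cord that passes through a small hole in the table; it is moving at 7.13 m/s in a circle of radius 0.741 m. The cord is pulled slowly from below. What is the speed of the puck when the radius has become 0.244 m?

v₂ ≈ 21.7 m/s

The only horizontal force on the mass is along the cord (radial), so it exerts no torque about the hole and angular momentum m v r is conserved.
v₂ = v₁ r₁ / r₂ = (7.13)(0.741) / (0.244) = 21.65 m/s.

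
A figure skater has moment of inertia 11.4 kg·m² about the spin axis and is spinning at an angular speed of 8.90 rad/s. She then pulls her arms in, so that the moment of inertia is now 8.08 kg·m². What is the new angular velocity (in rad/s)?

ω₂ ≈ 12.6 rad/s

With no external torque about the axis, L is conserved: I₁ω₁ = I₂ω₂.
ω₂ = I₁ω₁ / I₂ = (11.40)(8.90 rad/s) / (8.080) = 12.56 rad/s.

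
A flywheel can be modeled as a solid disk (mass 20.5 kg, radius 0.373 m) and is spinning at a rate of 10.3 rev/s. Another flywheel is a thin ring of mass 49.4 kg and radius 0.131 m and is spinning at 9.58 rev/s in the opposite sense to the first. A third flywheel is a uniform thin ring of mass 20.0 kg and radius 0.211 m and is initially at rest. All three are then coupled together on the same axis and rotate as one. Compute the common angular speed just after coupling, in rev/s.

The coupling torques are internal; angular momentum about the shared axis is conserved.
Moments of inertia: I_A = ½(20.5)(0.373)² = 1.426 kg·m²; I_B = (49.4)(0.131)² = 0.8478 kg·m²; I_C = (20.0)(0.211)² = 0.8904 kg·m².
Taking A's sense as positive: L = (1.426)(10.3) − (0.8478)(9.58) = 6.567 kg·m²·rev/s.
Combined I = 1.426 + 0.8478 + 0.8904 = 3.164 kg·m².
ω_f = L / I = 6.567 / 3.164 = 2.075 rev/s.

|ω_f| ≈ 2.08 rev/s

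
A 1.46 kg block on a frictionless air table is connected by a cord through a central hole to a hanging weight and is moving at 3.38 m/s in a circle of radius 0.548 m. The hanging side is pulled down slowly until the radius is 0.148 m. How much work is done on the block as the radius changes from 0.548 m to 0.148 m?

Central (radial) force ⇒ zero torque about the center ⇒ m v r is constant.
v₂ = v₁ r₁ / r₂ = (3.38)(0.548) / (0.148) = 12.52 m/s.
W = ΔKE = ½m(v₂² − v₁²) = 106.0 J.

W ≈ 106 J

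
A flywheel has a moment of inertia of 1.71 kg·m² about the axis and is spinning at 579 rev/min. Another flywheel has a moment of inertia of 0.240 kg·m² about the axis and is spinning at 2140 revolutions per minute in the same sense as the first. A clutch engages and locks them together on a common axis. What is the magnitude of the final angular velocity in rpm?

|ω_f| ≈ 771 rpm

The coupling torques are internal; angular momentum about the shared axis is conserved.
Taking A's sense as positive: L = (1.710)(579) + (0.2400)(2140) = 1504 kg·m²·rpm.
Combined I = 1.710 + 0.2400 = 1.950 kg·m².
ω_f = L / I = 1504 / 1.950 = 771.1 rpm.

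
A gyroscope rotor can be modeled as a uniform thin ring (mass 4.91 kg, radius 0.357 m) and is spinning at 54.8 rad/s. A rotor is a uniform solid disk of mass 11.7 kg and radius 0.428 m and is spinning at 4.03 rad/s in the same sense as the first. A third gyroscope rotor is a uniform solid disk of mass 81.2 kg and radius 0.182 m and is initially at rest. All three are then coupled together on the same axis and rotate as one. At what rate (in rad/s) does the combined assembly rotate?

|ω_f| ≈ 12.7 rad/s

No external torque acts about the common axis, so total angular momentum is conserved.
Moments of inertia: I_A = (4.91)(0.357)² = 0.6258 kg·m²; I_B = ½(11.7)(0.428)² = 1.072 kg·m²; I_C = ½(81.2)(0.182)² = 1.345 kg·m².
Taking A's sense as positive: L = (0.6258)(54.8) + (1.072)(4.03) = 38.61 kg·m²·rad/s.
Combined I = 0.6258 + 1.072 + 1.345 = 3.042 kg·m².
ω_f = L / I = 38.61 / 3.042 = 12.69 rad/s.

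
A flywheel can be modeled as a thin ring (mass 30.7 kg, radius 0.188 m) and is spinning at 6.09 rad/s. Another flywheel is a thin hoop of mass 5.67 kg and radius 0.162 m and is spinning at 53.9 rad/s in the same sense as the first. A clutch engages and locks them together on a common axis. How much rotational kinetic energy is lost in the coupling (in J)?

ΔKE lost ≈ 150 J

No external torque acts about the common axis, so total angular momentum is conserved.
Moments of inertia: I_A = (30.7)(0.188)² = 1.085 kg·m²; I_B = (5.67)(0.162)² = 0.1488 kg·m².
Taking A's sense as positive: L = (1.085)(6.09) + (0.1488)(53.9) = 14.63 kg·m²·rad/s.
Combined I = 1.085 + 0.1488 = 1.234 kg·m².
ω_f = L / I = 14.63 / 1.234 = 11.86 rad/s.
KE_i = ½ΣIω² = 236.3 J; KE_f = ½(1.234)(11.86)² = 86.72 J.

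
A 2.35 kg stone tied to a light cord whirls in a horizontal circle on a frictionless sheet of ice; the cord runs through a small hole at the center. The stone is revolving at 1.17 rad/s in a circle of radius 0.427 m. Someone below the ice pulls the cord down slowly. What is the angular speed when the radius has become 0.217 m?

ω₂ ≈ 4.53 rad/s

The constraining force is radial, so m r² ω about the center is conserved.
ω₂ = ω₁ (r₁/r₂)² = (1.17)(0.427/0.217)² = 4.530 rad/s.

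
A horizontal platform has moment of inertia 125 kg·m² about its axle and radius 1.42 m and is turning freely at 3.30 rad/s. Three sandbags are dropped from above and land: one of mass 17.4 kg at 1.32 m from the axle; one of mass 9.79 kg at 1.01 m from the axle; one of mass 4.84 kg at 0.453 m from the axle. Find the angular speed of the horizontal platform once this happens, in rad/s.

The added mass arrives with no angular momentum about the axle, and any external torque about the axle is negligible, so the system's angular momentum is conserved.
Added inertia Σmr² = (17.4)(1.32)² + (9.79)(1.01)² + (4.84)(0.453)² = 41.30 kg·m²; I_f = 125.0 + 41.30 = 166.3 kg·m².
ω_f = I_p ω_i / I_f = (125.0)(3.30) / 166.3 = 2.480 rad/s.

ω_f ≈ 2.48 rad/s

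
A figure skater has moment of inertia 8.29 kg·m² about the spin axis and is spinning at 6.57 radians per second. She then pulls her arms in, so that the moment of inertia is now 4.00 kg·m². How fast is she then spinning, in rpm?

ω₂ ≈ 130 rpm

No external torque acts about the spin axis, so angular momentum is conserved.
ω₂ = I₁ω₁ / I₂ = (8.290)(6.57 rad/s) / (4.000) = 13.62 rad/s = 130.0 rpm.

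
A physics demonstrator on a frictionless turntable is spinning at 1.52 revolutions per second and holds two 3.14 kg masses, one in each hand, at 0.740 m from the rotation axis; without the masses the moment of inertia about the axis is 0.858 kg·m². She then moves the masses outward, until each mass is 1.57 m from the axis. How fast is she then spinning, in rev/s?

ω₂ ≈ 0.400 rev/s

No external torque acts about the spin axis, so angular momentum is conserved.
I₁ = 0.858 + 2(3.14)(0.740)² = 4.297 kg·m²; I₂ = 0.858 + 2(3.14)(1.57)² = 16.34 kg·m².
ω₂ = I₁ω₁ / I₂ = (4.297)(1.52 rev/s) / (16.34) = 0.3998 rev/s.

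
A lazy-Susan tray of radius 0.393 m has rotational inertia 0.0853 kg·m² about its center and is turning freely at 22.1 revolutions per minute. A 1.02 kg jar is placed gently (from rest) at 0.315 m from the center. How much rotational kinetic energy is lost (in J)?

No external torque acts about the center; L_before = L_after.
Added inertia Σmr² = (1.02)(0.315)² = 0.1012 kg·m²; I_f = 0.08530 + 0.1012 = 0.1865 kg·m².
ω_f = I_p ω_i / I_f = (0.08530)(22.1) / 0.1865 = 10.11 rpm.
KE_i = ½(0.08530)(2.314 rad/s)² = 0.2284 J; KE_f = ½(0.1865)(1.058)² = 0.1045 J.

energy lost ≈ 0.124 J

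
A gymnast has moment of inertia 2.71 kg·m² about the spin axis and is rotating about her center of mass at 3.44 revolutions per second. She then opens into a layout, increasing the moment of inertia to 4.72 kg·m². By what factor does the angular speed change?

ω₂/ω₁ ≈ 0.574

Angular momentum about the spin axis is conserved since the torque about it is zero.
ω₂/ω₁ = I₁/I₂ = 2.710 / 4.720 = 0.5742.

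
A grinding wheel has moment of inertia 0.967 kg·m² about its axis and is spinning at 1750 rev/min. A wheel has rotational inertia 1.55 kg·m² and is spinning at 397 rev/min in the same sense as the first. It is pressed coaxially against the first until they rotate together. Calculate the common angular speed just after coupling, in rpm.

|ω_f| ≈ 917 rpm

The coupling torques are internal; angular momentum about the shared axis is conserved.
Taking A's sense as positive: L = (0.9670)(1750) + (1.550)(397) = 2308 kg·m²·rpm.
Combined I = 0.9670 + 1.550 = 2.517 kg·m².
ω_f = L / I = 2308 / 2.517 = 916.8 rpm.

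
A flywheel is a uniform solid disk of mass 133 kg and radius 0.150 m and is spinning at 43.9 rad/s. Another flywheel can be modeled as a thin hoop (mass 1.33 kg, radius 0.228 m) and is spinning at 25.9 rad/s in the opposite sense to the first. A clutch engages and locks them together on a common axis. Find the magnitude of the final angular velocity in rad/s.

No external torque acts about the common axis, so total angular momentum is conserved.
Moments of inertia: I_A = ½(133)(0.150)² = 1.496 kg·m²; I_B = (1.33)(0.228)² = 0.06914 kg·m².
Taking A's sense as positive: L = (1.496)(43.9) − (0.06914)(25.9) = 63.89 kg·m²·rad/s.
Combined I = 1.496 + 0.06914 = 1.565 kg·m².
ω_f = L / I = 63.89 / 1.565 = 40.82 rad/s.

|ω_f| ≈ 40.8 rad/s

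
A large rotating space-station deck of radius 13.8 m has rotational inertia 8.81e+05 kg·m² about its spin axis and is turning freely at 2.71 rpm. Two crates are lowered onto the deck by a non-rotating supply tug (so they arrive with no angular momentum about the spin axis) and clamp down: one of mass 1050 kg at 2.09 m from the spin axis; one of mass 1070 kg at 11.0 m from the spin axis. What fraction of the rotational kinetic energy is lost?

No external torque acts about the spin axis; L_before = L_after.
Added inertia Σmr² = (1050)(2.09)² + (1070)(11.0)² = 1.341e+05 kg·m²; I_f = 8.810e+05 + 1.341e+05 = 1.015e+06 kg·m².
ω_f = I_p ω_i / I_f = (8.810e+05)(2.71) / 1.015e+06 = 2.352 rpm.
KE_i = ½(8.810e+05)(0.2838 rad/s)² = 35480 J; KE_f = ½(1.015e+06)(0.2463)² = 30790 J.
Fraction lost = 0.1321.

fraction ≈ 0.132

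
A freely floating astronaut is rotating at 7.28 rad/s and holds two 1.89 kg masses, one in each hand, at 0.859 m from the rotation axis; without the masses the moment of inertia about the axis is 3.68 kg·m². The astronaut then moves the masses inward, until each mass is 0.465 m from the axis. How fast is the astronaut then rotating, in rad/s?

ω₂ ≈ 10.5 rad/s

Angular momentum about the spin axis is conserved since the torque about it is zero.
I₁ = 3.68 + 2(1.89)(0.859)² = 6.469 kg·m²; I₂ = 3.68 + 2(1.89)(0.465)² = 4.497 kg·m².
ω₂ = I₁ω₁ / I₂ = (6.469)(7.28 rad/s) / (4.497) = 10.47 rad/s.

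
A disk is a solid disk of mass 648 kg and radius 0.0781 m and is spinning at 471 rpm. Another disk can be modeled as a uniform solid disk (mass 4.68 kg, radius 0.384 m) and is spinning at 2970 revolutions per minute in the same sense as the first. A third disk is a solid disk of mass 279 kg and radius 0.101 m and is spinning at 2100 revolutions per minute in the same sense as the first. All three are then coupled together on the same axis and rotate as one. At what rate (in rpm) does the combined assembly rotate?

No external torque acts about the common axis, so total angular momentum is conserved.
Moments of inertia: I_A = ½(648)(0.0781)² = 1.976 kg·m²; I_B = ½(4.68)(0.384)² = 0.3450 kg·m²; I_C = ½(279)(0.101)² = 1.423 kg·m².
Taking A's sense as positive: L = (1.976)(471) + (0.3450)(2970) + (1.423)(2100) = 4944 kg·m²·rpm.
Combined I = 1.976 + 0.3450 + 1.423 = 3.744 kg·m².
ω_f = L / I = 4944 / 3.744 = 1320 rpm.

|ω_f| ≈ 1320 rpm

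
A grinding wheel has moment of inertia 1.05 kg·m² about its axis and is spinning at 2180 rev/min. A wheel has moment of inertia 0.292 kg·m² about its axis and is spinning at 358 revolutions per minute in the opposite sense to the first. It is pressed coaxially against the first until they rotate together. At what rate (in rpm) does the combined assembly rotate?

|ω_f| ≈ 1630 rpm

No external torque acts about the common axis, so total angular momentum is conserved.
Taking A's sense as positive: L = (1.050)(2180) − (0.2920)(358) = 2184 kg·m²·rpm.
Combined I = 1.050 + 0.2920 = 1.342 kg·m².
ω_f = L / I = 2184 / 1.342 = 1628 rpm.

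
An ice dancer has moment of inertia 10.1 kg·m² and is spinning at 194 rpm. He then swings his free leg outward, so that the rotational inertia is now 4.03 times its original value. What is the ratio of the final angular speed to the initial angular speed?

With no external torque about the axis, L is conserved: I₁ω₁ = I₂ω₂.
I₂ = 4.03 × 10.1 = 40.70 kg·m².
ω₂/ω₁ = I₁/I₂ = 10.10 / 40.70 = 0.2481.

ω₂/ω₁ ≈ 0.248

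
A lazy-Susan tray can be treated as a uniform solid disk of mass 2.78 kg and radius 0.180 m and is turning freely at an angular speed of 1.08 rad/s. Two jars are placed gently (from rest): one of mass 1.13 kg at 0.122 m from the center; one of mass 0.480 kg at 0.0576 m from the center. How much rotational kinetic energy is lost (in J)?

energy lost ≈ 0.00762 J

No external torque acts about the center; L_before = L_after.
I_p = ½(2.78)(0.180)² = 0.04504 kg·m².
Added inertia Σmr² = (1.13)(0.122)² + (0.480)(0.0576)² = 0.01841 kg·m²; I_f = 0.04504 + 0.01841 = 0.06345 kg·m².
ω_f = I_p ω_i / I_f = (0.04504)(1.08) / 0.06345 = 0.7666 rad/s.
KE_i = ½(0.04504)(1.080 rad/s)² = 0.02626 J; KE_f = ½(0.06345)(0.7666)² = 0.01864 J.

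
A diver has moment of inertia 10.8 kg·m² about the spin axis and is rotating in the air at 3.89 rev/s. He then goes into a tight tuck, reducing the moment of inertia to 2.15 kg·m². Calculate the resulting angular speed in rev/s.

Angular momentum about the spin axis is conserved since the torque about it is zero.
ω₂ = I₁ω₁ / I₂ = (10.80)(3.89 rev/s) / (2.150) = 19.54 rev/s.

ω₂ ≈ 19.5 rev/s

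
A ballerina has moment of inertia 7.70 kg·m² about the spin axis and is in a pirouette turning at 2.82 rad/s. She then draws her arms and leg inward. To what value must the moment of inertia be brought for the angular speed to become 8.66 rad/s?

I₂ ≈ 2.51 kg·m²

With no external torque about the axis, L is conserved: I₁ω₁ = I₂ω₂.
I₂ = I₁ω₁ / ω₂ = (7.70)(2.82) / (8.66) = 2.507 kg·m².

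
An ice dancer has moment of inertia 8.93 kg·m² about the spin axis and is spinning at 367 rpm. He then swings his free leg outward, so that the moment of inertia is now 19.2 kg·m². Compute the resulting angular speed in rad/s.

ω₂ ≈ 17.9 rad/s

Angular momentum about the spin axis is conserved since the torque about it is zero.
ω₂ = I₁ω₁ / I₂ = (8.930)(367 rpm) / (19.20) = 170.7 rpm = 17.87 rad/s.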